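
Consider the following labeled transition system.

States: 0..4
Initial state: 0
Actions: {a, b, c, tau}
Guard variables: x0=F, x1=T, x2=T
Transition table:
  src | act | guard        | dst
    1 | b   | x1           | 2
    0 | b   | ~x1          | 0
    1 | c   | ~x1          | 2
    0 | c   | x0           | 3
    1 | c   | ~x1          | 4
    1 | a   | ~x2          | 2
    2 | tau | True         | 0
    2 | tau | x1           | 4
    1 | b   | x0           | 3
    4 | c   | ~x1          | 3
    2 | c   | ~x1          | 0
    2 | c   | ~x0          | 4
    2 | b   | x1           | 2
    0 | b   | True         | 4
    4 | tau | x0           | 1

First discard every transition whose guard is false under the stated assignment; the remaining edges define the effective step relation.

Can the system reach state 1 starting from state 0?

Answer: UNREACHABLE

Working:
After dropping false guards: 6 live edges.
Layer 0: {0}
Layer 1: {4}  total {0,4}
Reach set: {0,4}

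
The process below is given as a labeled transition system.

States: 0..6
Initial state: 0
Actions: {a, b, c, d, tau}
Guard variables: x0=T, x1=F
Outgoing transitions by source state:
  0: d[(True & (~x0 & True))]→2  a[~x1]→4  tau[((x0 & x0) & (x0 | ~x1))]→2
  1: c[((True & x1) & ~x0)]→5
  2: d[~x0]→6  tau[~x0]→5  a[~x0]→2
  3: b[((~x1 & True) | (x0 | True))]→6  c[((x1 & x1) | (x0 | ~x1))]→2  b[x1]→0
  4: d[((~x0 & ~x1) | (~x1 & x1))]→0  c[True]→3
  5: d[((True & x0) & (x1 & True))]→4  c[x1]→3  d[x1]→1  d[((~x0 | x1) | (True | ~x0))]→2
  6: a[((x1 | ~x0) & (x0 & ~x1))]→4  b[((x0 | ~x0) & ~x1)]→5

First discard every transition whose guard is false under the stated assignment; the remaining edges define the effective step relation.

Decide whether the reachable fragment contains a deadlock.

Reachable = {0,2,3,4,5,6}
  0: a→4  tau→2  [2 exit(s)]
  2: ∅  [no exit]
  3: b→6  c→2  [2 exit(s)]
  4: c→3  [1 exit(s)]
  5: d→2  [1 exit(s)]
  6: b→5  [1 exit(s)]
Path to 2: tau

Answer: DEADLOCK at state 2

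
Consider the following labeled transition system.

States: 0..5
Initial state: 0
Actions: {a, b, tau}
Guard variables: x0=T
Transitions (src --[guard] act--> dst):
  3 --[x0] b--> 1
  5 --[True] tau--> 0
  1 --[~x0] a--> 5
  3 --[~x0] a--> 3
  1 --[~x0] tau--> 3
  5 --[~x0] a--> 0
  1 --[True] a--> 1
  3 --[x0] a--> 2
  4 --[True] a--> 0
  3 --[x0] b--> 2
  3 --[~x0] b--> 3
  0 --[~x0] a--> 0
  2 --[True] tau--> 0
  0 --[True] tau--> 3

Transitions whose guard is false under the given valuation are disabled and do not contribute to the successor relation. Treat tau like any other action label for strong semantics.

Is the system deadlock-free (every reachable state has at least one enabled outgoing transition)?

Answer: DEADLOCK-FREE

Trace:
Reachable = {0,1,2,3}
  0: tau→3  [1 exit(s)]
  1: a→1  [1 exit(s)]
  2: tau→0  [1 exit(s)]
  3: a→2  b→1  b→2  [3 exit(s)]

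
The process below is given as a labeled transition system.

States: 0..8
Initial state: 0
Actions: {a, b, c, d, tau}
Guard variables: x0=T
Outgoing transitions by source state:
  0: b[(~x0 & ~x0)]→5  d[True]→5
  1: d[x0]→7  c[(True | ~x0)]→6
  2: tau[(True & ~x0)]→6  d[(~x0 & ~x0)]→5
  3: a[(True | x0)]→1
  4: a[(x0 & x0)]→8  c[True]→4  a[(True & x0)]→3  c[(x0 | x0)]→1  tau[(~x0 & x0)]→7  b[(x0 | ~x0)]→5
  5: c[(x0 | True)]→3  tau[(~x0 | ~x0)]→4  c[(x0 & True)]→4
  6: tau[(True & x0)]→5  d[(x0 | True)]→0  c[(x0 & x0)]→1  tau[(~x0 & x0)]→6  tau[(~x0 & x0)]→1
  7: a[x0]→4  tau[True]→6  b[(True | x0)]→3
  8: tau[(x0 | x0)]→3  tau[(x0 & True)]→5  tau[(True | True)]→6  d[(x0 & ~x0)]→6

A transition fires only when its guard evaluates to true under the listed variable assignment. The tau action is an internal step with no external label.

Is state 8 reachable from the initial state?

Guard filter leaves 20 enabled edge(s).
L0 = {0}
L1 = {5}  now seen {0,5}
L2 = {3,4}  now seen {0,3,4,5}
L3 = {1,8}  now seen {0,1,3,4,5,8}
L4 = {6,7}  now seen {0,1,3,4,5,6,7,8}
R = {0,1,3,4,5,6,7,8}
Path to 8: d·c·a

Answer: REACHABLE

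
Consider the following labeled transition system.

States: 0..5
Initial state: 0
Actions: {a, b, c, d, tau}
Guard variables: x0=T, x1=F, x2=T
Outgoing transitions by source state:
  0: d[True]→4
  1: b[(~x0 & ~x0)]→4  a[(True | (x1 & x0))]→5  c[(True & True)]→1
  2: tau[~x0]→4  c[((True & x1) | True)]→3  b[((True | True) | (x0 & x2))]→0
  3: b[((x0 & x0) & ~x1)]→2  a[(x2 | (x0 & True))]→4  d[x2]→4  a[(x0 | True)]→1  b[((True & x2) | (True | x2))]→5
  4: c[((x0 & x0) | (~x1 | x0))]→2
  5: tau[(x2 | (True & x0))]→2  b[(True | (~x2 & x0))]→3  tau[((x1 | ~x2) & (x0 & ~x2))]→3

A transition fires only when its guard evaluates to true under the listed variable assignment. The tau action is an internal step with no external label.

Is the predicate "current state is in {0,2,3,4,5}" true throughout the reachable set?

Answer: INVARIANT VIOLATED at state 1

Trace:
Safe = {0,2,3,4,5}
Reach set: {0,1,2,3,4,5}
  0: safe
  1: VIOLATES
  2: safe
  3: safe
  4: safe
  5: safe
reach 1 via d·c·c·a — violates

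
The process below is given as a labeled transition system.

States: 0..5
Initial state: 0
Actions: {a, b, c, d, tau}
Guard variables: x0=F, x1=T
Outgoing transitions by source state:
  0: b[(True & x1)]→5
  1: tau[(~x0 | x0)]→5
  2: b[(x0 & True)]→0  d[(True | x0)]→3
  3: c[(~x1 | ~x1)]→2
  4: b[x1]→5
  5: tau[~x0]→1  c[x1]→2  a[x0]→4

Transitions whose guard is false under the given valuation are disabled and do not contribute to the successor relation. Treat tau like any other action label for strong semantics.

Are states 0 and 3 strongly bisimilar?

Answer: NOT BISIMILAR

Working:
Compute ~ classes (split until stable):
  round 0: {{0,1,2,3,4,5}}
  round 1: {{0,4},{1},{2},{3},{5}}
Fixed point at round 2; 5 class(es).
[0]={0,4}  [3]={3}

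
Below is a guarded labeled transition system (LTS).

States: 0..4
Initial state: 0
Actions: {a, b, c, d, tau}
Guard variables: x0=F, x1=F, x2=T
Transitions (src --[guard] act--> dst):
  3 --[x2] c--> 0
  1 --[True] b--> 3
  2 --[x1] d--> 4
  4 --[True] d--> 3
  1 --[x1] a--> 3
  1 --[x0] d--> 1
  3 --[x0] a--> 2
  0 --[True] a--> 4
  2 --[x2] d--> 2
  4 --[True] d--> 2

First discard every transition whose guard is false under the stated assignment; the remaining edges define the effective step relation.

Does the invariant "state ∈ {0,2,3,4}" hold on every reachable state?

Answer: INVARIANT HOLDS

Analysis:
Safe = {0,2,3,4}
Reach set: {0,2,3,4}
  0: ok
  2: ok
  3: ok
  4: ok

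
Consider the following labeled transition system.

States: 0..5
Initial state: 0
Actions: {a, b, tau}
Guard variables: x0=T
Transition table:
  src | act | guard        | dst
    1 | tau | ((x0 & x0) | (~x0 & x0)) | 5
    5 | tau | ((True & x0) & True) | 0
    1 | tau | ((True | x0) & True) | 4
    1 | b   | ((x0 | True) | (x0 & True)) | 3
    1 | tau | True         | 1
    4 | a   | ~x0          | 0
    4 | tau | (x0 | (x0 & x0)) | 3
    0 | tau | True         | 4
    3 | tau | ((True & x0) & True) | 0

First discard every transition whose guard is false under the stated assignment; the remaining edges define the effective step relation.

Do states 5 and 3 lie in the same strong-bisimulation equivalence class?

Refine partition for ~:
  round 0: {{0,1,2,3,4,5}}
  round 1: {{0,3,4,5},{1},{2}}
Fixed point at round 2; 3 class(es).
class of 5: {0,3,4,5}; class of 3: {0,3,4,5}

Answer: BISIMILAR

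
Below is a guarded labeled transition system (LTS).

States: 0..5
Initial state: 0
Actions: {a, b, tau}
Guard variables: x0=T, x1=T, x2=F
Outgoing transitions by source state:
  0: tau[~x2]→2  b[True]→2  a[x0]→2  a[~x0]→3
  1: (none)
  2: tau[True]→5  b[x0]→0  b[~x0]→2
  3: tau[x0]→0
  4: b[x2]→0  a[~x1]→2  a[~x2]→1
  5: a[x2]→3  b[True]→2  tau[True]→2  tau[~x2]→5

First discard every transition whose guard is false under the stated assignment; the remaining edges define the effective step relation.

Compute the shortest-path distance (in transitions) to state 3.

Answer: UNREACHABLE

Working:
Breadth-first toward 3:
  L0 = {0}
  L1 = {2}
  L2 = {5}
3 never appears.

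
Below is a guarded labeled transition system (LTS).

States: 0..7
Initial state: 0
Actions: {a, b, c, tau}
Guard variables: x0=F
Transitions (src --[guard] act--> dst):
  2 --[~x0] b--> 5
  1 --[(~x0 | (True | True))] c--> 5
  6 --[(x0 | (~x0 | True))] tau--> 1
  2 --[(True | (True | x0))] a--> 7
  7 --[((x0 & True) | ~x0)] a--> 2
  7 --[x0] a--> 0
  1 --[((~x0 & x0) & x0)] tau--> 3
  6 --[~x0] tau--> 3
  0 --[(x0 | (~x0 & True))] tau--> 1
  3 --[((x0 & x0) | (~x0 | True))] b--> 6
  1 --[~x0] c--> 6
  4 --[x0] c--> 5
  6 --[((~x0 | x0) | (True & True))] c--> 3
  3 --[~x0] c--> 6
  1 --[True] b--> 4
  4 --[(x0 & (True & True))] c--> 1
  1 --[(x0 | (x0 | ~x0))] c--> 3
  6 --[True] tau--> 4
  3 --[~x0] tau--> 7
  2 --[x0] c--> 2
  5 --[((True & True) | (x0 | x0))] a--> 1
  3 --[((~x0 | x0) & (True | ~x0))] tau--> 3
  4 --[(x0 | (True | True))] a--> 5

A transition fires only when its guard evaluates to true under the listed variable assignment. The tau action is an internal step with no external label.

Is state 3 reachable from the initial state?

After dropping false guards: 18 live edges.
L0 = {0}
L1 = {1}  cumulative {0,1}
L2 = {3,4,5,6}  cumulative {0,1,3,4,5,6}
L3 = {7}  cumulative {0,1,3,4,5,6,7}
L4 = {2}  cumulative {0,1,2,3,4,5,6,7}
R = {0,1,2,3,4,5,6,7}
Path to 3: tau·c

Answer: REACHABLE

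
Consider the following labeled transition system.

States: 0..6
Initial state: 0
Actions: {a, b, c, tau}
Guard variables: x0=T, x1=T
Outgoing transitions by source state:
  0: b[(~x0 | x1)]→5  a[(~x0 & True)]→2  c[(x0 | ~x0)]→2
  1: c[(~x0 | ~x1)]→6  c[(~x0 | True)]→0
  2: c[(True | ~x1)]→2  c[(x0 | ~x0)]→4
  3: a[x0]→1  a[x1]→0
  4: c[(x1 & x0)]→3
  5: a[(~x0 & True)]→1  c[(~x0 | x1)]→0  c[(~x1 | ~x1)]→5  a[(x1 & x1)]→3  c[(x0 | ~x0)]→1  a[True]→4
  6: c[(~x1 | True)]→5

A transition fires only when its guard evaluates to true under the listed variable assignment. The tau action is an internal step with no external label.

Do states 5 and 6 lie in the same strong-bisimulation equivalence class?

Bisimulation quotient by refinement:
  round 0: {{0,1,2,3,4,5,6}}
  round 1: {{0},{1,2,4,6},{3},{5}}
  round 2: {{0},{1},{2},{3},{4},{5},{6}}
stable after 3 split(s): 7 block(s)
class of 5: {5}; class of 6: {6}

Answer: NOT BISIMILAR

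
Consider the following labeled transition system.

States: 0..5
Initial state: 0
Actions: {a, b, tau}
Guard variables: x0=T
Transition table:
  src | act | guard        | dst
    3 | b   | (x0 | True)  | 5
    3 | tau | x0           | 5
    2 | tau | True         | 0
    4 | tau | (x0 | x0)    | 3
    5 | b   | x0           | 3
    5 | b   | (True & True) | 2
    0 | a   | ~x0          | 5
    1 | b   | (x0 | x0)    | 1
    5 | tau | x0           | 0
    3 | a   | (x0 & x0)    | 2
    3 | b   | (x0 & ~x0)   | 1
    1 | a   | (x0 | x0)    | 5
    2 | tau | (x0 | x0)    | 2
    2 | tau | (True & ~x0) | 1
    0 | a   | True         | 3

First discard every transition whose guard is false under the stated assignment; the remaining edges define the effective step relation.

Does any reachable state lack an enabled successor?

Answer: DEADLOCK-FREE

Analysis:
R = {0,2,3,5}
  0: a→3  [deg 1]
  2: tau→0  tau→2  [deg 2]
  3: a→2  b→5  tau→5  [deg 3]
  5: b→2  b→3  tau→0  [deg 3]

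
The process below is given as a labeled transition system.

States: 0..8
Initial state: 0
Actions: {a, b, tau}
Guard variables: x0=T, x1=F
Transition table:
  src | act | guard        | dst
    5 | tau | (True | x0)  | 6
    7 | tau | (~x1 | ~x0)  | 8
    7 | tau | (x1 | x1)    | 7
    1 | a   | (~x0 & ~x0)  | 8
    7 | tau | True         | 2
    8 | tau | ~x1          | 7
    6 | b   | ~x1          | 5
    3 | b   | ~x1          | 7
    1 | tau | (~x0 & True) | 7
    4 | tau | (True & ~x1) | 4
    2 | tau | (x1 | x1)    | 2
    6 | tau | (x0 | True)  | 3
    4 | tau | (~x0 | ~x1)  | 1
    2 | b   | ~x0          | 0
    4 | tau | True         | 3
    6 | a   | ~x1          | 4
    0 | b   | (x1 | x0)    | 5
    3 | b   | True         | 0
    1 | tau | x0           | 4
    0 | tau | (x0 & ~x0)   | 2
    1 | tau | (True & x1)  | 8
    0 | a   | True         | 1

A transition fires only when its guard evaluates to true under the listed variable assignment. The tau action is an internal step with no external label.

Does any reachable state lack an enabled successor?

Reach set: {0,1,2,3,4,5,6,7,8}
  0: a→1  b→5  [2 exit(s)]
  1: tau→4  [1 exit(s)]
  2: ∅  [STUCK]
  3: b→0  b→7  [2 exit(s)]
  4: tau→1  tau→3  tau→4  [3 exit(s)]
  5: tau→6  [1 exit(s)]
  6: a→4  b→5  tau→3  [3 exit(s)]
  7: tau→2  tau→8  [2 exit(s)]
  8: tau→7  [1 exit(s)]
trace reaching 2: b·tau·tau·b·tau

Answer: DEADLOCK at state 2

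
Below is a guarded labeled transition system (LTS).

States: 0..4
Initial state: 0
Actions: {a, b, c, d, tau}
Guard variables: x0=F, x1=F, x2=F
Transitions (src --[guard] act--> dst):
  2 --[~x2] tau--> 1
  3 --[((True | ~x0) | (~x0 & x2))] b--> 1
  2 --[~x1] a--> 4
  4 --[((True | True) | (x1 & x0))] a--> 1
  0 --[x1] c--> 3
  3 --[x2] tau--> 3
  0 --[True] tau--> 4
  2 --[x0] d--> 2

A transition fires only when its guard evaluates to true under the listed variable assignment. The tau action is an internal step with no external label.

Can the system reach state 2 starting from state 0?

Answer: UNREACHABLE

Working:
After dropping false guards: 5 live edges.
depth 0: {0}
depth 1: {4}  total {0,4}
depth 2: {1}  total {0,1,4}
Reach set: {0,1,4}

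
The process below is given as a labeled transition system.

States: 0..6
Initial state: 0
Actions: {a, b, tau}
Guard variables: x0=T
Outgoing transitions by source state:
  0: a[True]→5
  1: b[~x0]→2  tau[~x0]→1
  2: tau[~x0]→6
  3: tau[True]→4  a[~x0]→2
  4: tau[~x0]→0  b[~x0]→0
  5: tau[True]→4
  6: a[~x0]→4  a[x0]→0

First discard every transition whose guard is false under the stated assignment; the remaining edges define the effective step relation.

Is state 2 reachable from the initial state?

Answer: UNREACHABLE

Working:
4 transition(s) survive guard evaluation.
depth 0: {0}
depth 1: {5}  total {0,5}
depth 2: {4}  total {0,4,5}
Reachable = {0,4,5}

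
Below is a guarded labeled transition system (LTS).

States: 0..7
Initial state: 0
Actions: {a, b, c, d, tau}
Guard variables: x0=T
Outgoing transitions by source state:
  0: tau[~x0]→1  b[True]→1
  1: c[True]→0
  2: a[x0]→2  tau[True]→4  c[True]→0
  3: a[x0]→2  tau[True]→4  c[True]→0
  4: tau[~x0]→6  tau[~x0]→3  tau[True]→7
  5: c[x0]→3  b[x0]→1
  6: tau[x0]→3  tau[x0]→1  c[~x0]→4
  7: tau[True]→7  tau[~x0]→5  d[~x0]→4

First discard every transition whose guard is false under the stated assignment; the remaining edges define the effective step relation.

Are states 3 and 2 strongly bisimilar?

Refine partition for ~:
  π0 = {{0,1,2,3,4,5,6,7}}
  π1 = {{0},{1},{2,3},{4,6,7},{5}}
  π2 = {{0},{1},{2,3},{4,7},{5},{6}}
Fixed point at round 3; 6 class(es).
class of 3: {2,3}; class of 2: {2,3}

Answer: BISIMILAR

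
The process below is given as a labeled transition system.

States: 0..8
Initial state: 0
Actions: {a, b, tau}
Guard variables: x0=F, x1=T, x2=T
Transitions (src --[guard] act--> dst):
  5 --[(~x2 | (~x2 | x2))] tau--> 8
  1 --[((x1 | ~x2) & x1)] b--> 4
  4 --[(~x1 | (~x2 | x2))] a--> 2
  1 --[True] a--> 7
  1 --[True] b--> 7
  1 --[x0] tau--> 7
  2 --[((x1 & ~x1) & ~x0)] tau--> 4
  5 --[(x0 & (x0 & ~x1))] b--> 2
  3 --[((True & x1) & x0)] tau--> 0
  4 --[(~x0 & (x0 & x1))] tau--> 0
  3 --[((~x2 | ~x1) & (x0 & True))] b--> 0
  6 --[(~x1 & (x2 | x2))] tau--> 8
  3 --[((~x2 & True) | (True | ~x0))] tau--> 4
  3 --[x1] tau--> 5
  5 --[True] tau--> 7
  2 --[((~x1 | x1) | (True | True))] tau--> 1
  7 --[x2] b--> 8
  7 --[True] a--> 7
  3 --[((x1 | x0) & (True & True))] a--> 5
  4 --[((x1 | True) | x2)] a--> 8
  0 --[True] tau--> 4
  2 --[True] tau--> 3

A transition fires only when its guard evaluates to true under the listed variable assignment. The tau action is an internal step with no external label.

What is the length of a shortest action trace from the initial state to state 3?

Answer: 3

Analysis:
Layered search for 3:
  L0 = {0}
  L1 = {4}
  L2 = {2,8}
  L3 = {1,3}
first hit 3 at d=3 via tau·a·tau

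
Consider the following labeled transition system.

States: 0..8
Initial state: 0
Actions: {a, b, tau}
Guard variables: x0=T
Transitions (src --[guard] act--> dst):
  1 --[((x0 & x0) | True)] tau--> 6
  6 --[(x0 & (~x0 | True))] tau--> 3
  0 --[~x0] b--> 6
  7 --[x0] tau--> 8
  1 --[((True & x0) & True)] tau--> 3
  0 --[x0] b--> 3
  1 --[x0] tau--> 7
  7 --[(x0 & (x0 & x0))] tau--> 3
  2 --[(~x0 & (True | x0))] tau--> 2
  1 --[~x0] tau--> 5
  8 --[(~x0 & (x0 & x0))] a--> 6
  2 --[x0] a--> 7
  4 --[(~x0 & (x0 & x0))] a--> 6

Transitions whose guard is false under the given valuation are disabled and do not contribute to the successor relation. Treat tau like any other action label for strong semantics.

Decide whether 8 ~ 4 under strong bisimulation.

Bisimulation quotient by refinement:
  π0 = {{0,1,2,3,4,5,6,7,8}}
  π1 = {{0},{1,6,7},{2},{3,4,5,8}}
  π2 = {{0},{1},{2},{3,4,5,8},{6,7}}
stable after 3 split(s): 5 block(s)
class of 8: {3,4,5,8}; class of 4: {3,4,5,8}

Answer: BISIMILAR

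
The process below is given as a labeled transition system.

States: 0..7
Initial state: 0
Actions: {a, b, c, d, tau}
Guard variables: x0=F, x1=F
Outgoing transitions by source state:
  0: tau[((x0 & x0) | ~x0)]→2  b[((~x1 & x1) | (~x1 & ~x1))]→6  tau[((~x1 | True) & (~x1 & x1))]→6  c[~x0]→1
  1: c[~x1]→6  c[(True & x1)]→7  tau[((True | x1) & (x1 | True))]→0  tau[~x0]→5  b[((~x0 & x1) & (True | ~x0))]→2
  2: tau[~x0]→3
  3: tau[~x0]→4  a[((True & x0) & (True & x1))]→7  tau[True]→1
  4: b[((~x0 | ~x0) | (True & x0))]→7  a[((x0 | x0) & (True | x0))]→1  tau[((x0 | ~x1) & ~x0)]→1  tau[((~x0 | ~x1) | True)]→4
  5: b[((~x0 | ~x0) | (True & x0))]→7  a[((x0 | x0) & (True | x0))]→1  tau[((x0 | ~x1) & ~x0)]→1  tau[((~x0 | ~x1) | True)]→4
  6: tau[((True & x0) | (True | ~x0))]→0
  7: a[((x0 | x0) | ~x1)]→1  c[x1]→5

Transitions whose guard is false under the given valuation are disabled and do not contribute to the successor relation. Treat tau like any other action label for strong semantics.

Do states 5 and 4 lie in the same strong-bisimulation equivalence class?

Bisimulation quotient by refinement:
  P[0] = {{0,1,2,3,4,5,6,7}}
  P[1] = {{0},{1},{2,3,6},{4,5},{7}}
  P[2] = {{0},{1},{2},{3},{4,5},{6},{7}}
7 equivalence class(es) (converged in 3)
class of 5: {4,5}; class of 4: {4,5}

Answer: BISIMILAR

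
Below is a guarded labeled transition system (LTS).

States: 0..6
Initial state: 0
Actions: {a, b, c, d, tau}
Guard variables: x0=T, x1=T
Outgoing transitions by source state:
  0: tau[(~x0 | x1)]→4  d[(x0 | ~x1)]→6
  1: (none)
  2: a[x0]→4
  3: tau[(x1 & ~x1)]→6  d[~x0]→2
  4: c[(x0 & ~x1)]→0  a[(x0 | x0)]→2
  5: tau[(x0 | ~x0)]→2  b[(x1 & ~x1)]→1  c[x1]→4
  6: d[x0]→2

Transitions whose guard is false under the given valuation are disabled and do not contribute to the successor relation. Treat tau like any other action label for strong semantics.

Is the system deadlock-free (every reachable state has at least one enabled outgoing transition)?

Answer: DEADLOCK-FREE

Trace:
R = {0,2,4,6}
  0: d→6  tau→4  [2 exit(s)]
  2: a→4  [1 exit(s)]
  4: a→2  [1 exit(s)]
  6: d→2  [1 exit(s)]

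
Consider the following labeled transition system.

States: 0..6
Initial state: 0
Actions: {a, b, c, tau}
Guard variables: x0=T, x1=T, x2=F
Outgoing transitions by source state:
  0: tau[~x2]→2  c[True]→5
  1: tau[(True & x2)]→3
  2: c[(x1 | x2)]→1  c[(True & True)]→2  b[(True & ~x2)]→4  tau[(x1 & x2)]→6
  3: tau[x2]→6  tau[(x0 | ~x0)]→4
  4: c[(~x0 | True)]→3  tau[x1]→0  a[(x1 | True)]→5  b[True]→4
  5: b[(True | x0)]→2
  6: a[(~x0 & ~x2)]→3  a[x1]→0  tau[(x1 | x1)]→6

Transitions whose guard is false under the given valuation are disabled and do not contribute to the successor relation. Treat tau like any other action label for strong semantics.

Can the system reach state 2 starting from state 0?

Answer: REACHABLE

Trace:
Guard filter leaves 13 enabled edge(s).
depth 0: {0}
depth 1: {2,5}  cumulative {0,2,5}
depth 2: {1,4}  cumulative {0,1,2,4,5}
depth 3: {3}  cumulative {0,1,2,3,4,5}
Reach set: {0,1,2,3,4,5}
witness 2: tau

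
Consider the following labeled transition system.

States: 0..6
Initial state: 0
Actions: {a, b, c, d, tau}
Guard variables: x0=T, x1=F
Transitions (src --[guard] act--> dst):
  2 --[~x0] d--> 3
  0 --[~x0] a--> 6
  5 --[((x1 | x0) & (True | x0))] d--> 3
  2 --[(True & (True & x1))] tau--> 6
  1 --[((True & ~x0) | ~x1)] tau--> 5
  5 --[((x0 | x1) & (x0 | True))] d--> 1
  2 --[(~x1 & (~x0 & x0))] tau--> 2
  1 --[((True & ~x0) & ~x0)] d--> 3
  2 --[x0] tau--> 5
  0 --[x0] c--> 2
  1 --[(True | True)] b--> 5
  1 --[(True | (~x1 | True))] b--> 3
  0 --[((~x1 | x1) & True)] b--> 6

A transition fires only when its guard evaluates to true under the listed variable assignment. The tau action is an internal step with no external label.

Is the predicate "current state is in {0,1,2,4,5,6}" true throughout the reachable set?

Answer: INVARIANT VIOLATED at state 3

Analysis:
Safe = {0,1,2,4,5,6}
R = {0,1,2,3,5,6}
  0: safe
  1: safe
  2: safe
  3: ✗ unsafe
  5: safe
  6: safe
witness against invariant: c·tau·d → 3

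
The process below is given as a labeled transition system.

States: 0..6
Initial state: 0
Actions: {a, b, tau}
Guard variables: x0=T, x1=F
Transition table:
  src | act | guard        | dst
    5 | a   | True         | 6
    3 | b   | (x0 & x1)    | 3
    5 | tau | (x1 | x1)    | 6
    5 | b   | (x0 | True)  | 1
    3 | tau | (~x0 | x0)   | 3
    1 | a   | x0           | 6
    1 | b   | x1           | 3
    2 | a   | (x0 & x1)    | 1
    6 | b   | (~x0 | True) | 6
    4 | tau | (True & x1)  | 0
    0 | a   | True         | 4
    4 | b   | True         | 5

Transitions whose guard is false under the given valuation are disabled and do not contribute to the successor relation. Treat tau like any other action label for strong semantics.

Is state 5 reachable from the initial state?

Guard filter leaves 7 enabled edge(s).
Layer 0: {0}
Layer 1: {4}  total {0,4}
Layer 2: {5}  total {0,4,5}
Layer 3: {1,6}  total {0,1,4,5,6}
Reach set: {0,1,4,5,6}
witness 5: a·b

Answer: REACHABLE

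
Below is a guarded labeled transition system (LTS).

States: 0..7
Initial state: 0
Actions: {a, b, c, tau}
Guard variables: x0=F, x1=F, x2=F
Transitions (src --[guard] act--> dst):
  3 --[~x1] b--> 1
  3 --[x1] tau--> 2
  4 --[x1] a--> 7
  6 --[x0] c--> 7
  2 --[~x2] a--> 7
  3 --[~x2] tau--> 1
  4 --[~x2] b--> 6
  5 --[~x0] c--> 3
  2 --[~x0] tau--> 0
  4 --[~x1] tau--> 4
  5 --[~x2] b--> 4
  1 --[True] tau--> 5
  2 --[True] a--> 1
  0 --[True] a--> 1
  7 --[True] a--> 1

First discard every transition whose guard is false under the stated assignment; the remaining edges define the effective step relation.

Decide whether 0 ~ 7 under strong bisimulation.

Answer: BISIMILAR

Working:
Bisimulation quotient by refinement:
  P[0] = {{0,1,2,3,4,5,6,7}}
  P[1] = {{0,7},{1},{2},{3,4},{5},{6}}
  P[2] = {{0,7},{1},{2},{3},{4},{5},{6}}
Fixed point at round 3; 7 class(es).
[0]={0,7}  [7]={0,7}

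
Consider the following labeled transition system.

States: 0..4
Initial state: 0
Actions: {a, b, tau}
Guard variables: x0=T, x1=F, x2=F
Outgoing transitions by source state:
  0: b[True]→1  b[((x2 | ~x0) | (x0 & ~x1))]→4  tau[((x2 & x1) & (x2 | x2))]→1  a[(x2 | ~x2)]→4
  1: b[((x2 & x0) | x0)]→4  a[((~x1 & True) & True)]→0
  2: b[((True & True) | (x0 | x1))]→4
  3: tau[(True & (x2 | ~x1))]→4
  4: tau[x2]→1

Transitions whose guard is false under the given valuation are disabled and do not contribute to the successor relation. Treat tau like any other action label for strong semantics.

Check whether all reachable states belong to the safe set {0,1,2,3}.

Answer: INVARIANT VIOLATED at state 4

Working:
Inv-set: {0,1,2,3}
Reach set: {0,1,4}
  0: ✓
  1: ✓
  4: outside
witness against invariant: b → 4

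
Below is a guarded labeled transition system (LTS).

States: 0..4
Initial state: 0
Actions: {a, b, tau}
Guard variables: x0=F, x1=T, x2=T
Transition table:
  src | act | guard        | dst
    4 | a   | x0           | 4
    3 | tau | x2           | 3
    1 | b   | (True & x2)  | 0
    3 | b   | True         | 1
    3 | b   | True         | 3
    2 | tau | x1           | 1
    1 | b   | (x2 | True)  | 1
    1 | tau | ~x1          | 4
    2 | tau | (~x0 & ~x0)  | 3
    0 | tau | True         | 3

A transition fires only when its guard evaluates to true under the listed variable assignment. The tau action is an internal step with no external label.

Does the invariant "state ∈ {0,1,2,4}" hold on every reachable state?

Answer: INVARIANT VIOLATED at state 3

Trace:
Safe = {0,1,2,4}
Reach set: {0,1,3}
  0: safe
  1: safe
  3: outside
reach 3 via tau — violates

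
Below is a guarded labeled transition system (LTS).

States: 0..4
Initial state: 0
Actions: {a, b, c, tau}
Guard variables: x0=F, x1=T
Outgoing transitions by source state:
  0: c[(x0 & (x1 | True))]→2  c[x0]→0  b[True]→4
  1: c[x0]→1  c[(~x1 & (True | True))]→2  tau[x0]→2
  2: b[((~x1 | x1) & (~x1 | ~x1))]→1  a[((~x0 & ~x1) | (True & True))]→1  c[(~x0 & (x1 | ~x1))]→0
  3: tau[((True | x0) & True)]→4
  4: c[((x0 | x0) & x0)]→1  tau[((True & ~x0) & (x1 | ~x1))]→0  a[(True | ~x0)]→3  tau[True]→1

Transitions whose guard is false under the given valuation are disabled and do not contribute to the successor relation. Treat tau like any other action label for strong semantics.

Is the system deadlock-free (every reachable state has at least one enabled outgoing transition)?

R = {0,1,3,4}
  0: b→4  [1 out]
  1: ∅  [STUCK]
  3: tau→4  [1 out]
  4: a→3  tau→0  tau→1  [3 out]
witness 1: b·tau

Answer: DEADLOCK at state 1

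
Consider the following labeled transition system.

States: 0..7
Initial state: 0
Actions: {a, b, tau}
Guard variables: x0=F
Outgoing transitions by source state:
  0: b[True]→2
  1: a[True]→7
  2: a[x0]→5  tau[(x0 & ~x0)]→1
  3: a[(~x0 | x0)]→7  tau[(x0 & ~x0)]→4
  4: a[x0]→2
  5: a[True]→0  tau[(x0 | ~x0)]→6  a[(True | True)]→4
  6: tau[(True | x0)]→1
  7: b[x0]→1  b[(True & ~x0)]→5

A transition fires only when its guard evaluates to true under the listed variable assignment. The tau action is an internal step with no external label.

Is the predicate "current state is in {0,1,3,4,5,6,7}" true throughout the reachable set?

Answer: INVARIANT VIOLATED at state 2

Analysis:
Safe = {0,1,3,4,5,6,7}
R = {0,2}
  0: ✓
  2: ✗ unsafe
counterexample path to 2: b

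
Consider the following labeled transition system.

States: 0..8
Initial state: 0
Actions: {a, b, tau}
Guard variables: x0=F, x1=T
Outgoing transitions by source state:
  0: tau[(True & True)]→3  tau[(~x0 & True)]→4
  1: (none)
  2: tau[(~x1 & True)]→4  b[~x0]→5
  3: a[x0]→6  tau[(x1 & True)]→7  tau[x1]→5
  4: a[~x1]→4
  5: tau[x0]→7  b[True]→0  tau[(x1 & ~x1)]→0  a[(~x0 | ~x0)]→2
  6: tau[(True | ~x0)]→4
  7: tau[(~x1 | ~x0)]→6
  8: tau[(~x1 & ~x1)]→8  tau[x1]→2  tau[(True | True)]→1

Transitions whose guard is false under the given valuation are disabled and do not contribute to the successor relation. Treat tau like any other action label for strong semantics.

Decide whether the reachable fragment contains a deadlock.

Answer: DEADLOCK at state 4

Working:
R = {0,2,3,4,5,6,7}
  0: tau→3  tau→4  [2 out]
  2: b→5  [1 out]
  3: tau→5  tau→7  [2 out]
  4: ∅  [STUCK]
  5: a→2  b→0  [2 out]
  6: tau→4  [1 out]
  7: tau→6  [1 out]
witness 4: tau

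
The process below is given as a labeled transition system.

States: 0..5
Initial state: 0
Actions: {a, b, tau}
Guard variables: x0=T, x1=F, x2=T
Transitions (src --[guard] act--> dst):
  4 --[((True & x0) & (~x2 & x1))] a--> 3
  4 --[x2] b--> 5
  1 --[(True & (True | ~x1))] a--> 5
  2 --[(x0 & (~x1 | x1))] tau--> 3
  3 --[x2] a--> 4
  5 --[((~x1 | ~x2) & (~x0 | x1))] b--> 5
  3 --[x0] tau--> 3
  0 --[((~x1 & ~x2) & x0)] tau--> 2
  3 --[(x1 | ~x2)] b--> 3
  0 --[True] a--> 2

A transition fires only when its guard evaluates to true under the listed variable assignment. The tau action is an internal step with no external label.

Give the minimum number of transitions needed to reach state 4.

BFS to 4:
  L0 = {0}
  L1 = {2}
  L2 = {3}
  L3 = {4}
depth(4)=3, e.g. a·tau·a

Answer: 3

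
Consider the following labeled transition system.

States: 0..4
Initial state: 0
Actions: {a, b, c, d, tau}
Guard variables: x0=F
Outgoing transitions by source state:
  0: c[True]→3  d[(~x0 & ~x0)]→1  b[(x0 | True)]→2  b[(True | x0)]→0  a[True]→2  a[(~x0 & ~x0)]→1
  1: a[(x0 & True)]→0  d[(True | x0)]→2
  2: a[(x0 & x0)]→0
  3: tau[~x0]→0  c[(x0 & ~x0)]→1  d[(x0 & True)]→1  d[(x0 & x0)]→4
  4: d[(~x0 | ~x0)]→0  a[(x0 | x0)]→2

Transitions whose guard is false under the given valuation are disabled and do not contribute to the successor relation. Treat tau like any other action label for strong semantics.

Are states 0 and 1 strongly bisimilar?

Answer: NOT BISIMILAR

Trace:
Refine partition for ~:
  P[0] = {{0,1,2,3,4}}
  P[1] = {{0},{1,4},{2},{3}}
  P[2] = {{0},{1},{2},{3},{4}}
Fixed point at round 3; 5 class(es).
class of 0: {0}; class of 1: {1}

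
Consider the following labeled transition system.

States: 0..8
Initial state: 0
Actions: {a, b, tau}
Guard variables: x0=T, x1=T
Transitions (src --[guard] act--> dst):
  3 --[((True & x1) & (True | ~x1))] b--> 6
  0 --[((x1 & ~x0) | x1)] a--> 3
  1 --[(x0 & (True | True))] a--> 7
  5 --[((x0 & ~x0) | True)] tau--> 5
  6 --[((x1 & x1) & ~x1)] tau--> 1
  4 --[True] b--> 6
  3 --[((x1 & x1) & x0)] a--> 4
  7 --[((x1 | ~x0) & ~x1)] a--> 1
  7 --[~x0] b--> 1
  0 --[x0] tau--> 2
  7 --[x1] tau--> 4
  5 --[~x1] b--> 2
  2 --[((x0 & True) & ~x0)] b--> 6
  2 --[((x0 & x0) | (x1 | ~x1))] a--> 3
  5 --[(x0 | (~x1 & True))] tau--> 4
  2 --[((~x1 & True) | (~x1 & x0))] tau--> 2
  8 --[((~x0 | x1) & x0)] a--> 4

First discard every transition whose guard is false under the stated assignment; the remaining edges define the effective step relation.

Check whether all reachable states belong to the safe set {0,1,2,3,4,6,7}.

Answer: INVARIANT HOLDS

Working:
Allowed set {0,1,2,3,4,6,7}
Reach set: {0,2,3,4,6}
  0: ok
  2: ok
  3: ok
  4: ok
  6: ok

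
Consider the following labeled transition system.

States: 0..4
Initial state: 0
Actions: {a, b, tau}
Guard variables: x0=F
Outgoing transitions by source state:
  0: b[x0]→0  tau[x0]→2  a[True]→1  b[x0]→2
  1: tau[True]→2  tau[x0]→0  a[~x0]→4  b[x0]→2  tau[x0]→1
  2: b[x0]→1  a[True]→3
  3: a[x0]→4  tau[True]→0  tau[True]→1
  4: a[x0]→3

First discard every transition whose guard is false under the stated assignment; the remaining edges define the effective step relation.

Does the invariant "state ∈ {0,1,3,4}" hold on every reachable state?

Answer: INVARIANT VIOLATED at state 2

Working:
Allowed set {0,1,3,4}
Reach set: {0,1,2,3,4}
  0: ✓
  1: ✓
  2: outside
  3: ✓
  4: ✓
witness against invariant: a·tau → 2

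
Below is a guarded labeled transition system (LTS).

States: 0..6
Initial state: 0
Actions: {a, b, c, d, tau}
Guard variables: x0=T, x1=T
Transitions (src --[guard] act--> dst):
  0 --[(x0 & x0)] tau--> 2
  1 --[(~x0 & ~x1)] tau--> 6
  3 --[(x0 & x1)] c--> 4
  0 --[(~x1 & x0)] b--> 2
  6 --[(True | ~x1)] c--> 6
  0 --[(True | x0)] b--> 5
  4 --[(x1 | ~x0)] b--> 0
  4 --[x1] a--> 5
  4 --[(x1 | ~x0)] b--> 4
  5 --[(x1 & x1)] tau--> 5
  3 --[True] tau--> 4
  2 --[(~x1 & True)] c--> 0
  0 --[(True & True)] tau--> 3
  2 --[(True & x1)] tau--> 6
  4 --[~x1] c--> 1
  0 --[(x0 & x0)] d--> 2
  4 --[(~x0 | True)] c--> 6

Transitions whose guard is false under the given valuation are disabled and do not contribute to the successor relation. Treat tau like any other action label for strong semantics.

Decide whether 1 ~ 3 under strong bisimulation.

Answer: NOT BISIMILAR

Trace:
Compute ~ classes (split until stable):
  P[0] = {{0,1,2,3,4,5,6}}
  P[1] = {{0},{1},{2,5},{3},{4},{6}}
  P[2] = {{0},{1},{2},{3},{4},{5},{6}}
7 equivalence class(es) (converged in 3)
class of 1: {1}; class of 3: {3}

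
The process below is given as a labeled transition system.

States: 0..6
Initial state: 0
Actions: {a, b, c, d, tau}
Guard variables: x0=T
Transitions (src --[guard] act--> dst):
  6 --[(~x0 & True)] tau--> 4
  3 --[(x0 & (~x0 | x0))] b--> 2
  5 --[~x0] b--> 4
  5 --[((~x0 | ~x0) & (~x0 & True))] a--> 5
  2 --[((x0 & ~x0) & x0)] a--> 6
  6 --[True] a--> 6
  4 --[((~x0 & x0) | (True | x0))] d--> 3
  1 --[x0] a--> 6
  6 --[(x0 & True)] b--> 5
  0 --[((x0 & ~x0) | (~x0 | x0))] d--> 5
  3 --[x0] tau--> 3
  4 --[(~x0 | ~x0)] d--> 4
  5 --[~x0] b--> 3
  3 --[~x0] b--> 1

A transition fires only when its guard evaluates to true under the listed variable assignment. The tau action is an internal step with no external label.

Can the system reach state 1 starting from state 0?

7 transition(s) survive guard evaluation.
Layer 0: {0}
Layer 1: {5}  now seen {0,5}
R = {0,5}

Answer: UNREACHABLE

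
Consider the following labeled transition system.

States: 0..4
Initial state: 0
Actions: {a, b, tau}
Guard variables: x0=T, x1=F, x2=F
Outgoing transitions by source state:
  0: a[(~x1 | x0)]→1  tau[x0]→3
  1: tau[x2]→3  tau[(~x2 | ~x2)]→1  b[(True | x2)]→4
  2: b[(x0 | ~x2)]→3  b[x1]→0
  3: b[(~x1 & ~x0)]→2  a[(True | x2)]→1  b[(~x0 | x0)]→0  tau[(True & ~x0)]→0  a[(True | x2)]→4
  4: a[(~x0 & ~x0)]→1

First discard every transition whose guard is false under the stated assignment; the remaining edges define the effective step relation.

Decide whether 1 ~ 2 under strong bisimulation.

Answer: NOT BISIMILAR

Trace:
Refine partition for ~:
  round 0: {{0,1,2,3,4}}
  round 1: {{0},{1},{2},{3},{4}}
5 equivalence class(es) (converged in 2)
1∈{1}, 2∈{2}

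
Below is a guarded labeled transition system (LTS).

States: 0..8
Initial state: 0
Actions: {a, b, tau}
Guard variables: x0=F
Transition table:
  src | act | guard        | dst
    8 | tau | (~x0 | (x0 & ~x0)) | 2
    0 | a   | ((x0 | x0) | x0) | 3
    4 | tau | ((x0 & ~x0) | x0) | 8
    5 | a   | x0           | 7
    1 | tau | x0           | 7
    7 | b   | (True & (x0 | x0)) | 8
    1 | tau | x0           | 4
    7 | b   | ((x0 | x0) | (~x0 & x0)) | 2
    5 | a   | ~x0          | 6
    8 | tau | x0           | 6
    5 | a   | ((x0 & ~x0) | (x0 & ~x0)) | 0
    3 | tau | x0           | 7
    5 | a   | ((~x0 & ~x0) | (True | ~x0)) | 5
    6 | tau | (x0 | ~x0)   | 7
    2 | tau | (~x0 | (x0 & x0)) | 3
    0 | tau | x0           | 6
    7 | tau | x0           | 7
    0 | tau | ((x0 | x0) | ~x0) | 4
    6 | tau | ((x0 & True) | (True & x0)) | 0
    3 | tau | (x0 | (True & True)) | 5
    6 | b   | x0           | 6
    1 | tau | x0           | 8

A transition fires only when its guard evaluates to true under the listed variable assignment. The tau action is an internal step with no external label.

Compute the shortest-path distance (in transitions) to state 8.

Layered search for 8:
  L0 = {0}
  L1 = {4}
8 never appears.

Answer: UNREACHABLE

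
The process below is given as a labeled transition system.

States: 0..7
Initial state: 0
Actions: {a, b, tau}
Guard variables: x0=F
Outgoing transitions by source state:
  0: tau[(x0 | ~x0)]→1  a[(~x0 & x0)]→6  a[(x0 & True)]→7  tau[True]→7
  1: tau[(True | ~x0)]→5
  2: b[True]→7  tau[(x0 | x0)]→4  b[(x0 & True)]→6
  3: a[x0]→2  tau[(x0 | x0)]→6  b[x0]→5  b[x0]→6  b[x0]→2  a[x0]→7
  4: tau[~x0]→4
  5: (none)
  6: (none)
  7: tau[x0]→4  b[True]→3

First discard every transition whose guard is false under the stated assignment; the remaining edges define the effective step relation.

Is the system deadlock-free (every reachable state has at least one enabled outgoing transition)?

Answer: DEADLOCK at state 3

Analysis:
R = {0,1,3,5,7}
  0: tau→1  tau→7  [2 out]
  1: tau→5  [1 out]
  3: ∅  [no exit]
  5: ∅  [no exit]
  7: b→3  [1 out]
Path to 3: tau·b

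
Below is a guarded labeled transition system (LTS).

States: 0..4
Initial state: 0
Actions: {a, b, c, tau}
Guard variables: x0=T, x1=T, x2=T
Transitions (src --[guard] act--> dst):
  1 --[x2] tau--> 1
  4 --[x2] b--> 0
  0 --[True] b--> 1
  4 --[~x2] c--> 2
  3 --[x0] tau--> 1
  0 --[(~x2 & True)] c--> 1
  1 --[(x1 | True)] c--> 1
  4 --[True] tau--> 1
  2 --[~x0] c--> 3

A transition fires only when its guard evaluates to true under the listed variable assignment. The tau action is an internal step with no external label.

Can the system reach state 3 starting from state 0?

After dropping false guards: 6 live edges.
depth 0: {0}
depth 1: {1}  cumulative {0,1}
Reachable = {0,1}

Answer: UNREACHABLE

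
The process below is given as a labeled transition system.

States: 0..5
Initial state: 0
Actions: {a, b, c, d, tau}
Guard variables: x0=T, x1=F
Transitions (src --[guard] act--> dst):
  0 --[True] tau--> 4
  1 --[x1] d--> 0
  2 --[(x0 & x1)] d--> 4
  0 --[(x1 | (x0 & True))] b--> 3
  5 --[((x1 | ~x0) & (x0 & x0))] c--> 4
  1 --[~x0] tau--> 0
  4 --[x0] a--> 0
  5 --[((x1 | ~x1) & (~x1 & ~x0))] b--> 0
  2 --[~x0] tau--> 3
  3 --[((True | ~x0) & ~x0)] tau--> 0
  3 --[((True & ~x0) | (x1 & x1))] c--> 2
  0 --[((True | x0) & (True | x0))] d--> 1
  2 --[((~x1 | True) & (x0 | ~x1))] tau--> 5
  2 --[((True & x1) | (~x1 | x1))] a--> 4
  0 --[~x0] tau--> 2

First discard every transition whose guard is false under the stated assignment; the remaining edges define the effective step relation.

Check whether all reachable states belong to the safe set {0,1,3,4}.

Safe = {0,1,3,4}
Reachable = {0,1,3,4}
  0: ✓
  1: ✓
  3: ✓
  4: ✓

Answer: INVARIANT HOLDS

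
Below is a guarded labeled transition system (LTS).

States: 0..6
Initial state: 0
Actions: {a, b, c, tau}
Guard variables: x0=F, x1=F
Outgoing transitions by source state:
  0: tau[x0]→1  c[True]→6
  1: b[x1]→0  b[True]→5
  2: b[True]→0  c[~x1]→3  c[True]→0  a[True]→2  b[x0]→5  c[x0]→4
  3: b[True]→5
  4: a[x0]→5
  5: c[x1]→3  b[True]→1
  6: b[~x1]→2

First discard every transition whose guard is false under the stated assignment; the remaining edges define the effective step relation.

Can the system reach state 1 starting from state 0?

Answer: REACHABLE

Trace:
After dropping false guards: 9 live edges.
L0 = {0}
L1 = {6}  cumulative {0,6}
L2 = {2}  cumulative {0,2,6}
L3 = {3}  cumulative {0,2,3,6}
L4 = {5}  cumulative {0,2,3,5,6}
L5 = {1}  cumulative {0,1,2,3,5,6}
R = {0,1,2,3,5,6}
Path to 1: c·b·c·b·b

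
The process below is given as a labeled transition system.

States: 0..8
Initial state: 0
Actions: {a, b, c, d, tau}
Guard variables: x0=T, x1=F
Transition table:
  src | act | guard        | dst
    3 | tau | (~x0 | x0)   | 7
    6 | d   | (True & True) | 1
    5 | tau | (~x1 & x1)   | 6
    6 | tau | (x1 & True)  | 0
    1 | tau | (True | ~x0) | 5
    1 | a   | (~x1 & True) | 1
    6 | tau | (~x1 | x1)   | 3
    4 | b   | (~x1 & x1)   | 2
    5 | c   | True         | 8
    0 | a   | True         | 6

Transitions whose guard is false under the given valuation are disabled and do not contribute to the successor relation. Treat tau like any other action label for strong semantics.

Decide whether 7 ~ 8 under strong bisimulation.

Answer: BISIMILAR

Trace:
Compute ~ classes (split until stable):
  P[0] = {{0,1,2,3,4,5,6,7,8}}
  P[1] = {{0},{1},{2,4,7,8},{3},{5},{6}}
stable after 2 split(s): 6 block(s)
class of 7: {2,4,7,8}; class of 8: {2,4,7,8}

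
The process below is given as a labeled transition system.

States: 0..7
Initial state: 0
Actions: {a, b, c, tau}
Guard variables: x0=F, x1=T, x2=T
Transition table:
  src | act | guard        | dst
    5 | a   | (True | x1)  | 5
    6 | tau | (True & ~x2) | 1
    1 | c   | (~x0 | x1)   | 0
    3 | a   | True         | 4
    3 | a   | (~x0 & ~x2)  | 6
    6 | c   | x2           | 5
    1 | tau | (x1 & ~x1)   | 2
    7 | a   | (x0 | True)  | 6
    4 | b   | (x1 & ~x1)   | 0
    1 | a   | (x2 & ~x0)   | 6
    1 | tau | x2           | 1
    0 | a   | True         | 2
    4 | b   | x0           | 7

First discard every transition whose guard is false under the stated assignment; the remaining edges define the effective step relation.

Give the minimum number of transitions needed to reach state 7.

BFS to 7:
  depth 0: {0}
  depth 1: {2}
7 never appears.

Answer: UNREACHABLE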